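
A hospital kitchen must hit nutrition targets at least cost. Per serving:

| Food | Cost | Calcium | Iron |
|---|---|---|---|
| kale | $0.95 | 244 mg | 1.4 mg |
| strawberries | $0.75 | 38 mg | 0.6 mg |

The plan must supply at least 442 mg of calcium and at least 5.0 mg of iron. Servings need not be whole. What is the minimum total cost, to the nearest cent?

$3.39

This is a tiny linear program; its minimum lies at a vertex of the feasible set. List the vertices and price them.
kale only: max(442/244, 5.0/1.4) = 3.571 servings → $3.39.
strawberries only: max(442/38, 5.0/0.6) = 11.63 servings → $8.72.
kale + strawberries with both tight: 0.8069 servings and 6.451 servings → $5.60.
The minimum over all feasible corners is $3.39.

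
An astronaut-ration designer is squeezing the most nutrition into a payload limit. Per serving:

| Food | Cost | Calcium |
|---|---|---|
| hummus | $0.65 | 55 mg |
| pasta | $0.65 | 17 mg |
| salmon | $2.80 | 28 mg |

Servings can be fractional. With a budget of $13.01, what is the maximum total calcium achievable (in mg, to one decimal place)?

1100.8 mg

Calcium per dollar: hummus 84.62, pasta 26.15, salmon 10.
With no serving limits, spend the whole cost allowance on hummus: $13.01 / $0.65 × 55 mg = 1100.8 mg.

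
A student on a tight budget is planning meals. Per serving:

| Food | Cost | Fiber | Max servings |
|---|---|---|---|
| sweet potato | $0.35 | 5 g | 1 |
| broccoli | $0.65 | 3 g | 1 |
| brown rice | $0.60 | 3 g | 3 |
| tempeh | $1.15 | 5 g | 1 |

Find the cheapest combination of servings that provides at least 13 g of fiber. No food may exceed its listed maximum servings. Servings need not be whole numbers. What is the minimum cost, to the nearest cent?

Cost per g of fiber: sweet potato $0.0700, brown rice $0.2000, broccoli $0.2167, tempeh $0.2300.
Take 1 serving of sweet potato: +5.0 g fiber for $0.35 (total $0.35, still need 8.0 g).
Take 2.667 servings of brown rice: +8.0 g fiber for $1.60 (total $1.95, still need 0.0 g).
Filling from the cheapest source first is optimal under one linear minimum: $1.95.

$1.95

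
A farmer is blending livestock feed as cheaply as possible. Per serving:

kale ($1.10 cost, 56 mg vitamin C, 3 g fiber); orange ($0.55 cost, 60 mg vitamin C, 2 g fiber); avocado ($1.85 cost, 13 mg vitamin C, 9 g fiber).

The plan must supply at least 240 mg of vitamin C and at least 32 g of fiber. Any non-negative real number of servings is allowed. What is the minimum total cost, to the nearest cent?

$7.05

A basic optimal solution has at most two foods positive. Try each food alone and each pair with both targets met exactly.
kale only: max(240/56, 32/3) = 10.67 servings → $11.73.
orange only: max(240/60, 32/2) = 16 servings → $8.80.
avocado only: max(240/13, 32/9) = 18.46 servings → $34.15.
kale + orange: intersection lies outside the first quadrant.
kale + avocado with both tight: 3.751 servings and 2.305 servings → $8.39.
orange + avocado with both tight: 3.393 servings and 2.802 servings → $7.05.
So the least-cost plan costs $7.05.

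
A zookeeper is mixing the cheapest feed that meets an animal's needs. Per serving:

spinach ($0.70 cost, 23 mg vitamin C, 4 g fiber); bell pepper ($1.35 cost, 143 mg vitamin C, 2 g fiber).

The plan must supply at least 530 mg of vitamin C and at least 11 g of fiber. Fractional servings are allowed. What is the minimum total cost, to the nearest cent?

spinach only: max(530/23, 11/4) = 23.04 servings → $16.13.
bell pepper only: max(530/143, 11/2) = 5.5 servings → $7.42.
spinach + bell pepper with both tight: 0.9753 servings and 3.549 servings → $5.47.
Cheapest feasible corner: $5.47.

$5.47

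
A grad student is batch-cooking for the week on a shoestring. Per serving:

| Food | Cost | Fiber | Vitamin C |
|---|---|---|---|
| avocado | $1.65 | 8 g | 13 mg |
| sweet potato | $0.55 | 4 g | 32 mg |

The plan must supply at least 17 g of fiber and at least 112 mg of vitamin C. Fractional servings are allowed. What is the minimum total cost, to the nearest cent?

Two binding constraints pin down two serving amounts, so the optimal mix uses at most two foods. The candidates are each food alone (scaled to the tighter of fiber/vitamin C) and each pair with both constraints tight.
avocado only: max(17/8, 112/13) = 8.615 servings → $14.22.
sweet potato only: max(17/4, 112/32) = 4.25 servings → $2.34.
avocado + sweet potato with both tight: 0.4706 servings and 3.309 servings → $2.60.
The minimum over all feasible corners is $2.34.

$2.34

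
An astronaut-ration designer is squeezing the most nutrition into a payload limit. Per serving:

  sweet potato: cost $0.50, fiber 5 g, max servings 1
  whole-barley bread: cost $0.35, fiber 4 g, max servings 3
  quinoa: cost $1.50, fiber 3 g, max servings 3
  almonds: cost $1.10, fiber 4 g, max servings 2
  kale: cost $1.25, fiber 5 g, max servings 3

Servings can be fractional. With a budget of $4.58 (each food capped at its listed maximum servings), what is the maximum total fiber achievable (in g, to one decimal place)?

Fiber per dollar: whole-barley bread 11.43, sweet potato 10, kale 4, almonds 3.636, quinoa 2.
Take 3 servings of whole-barley bread: spends $1.05, +12.0 g fiber (running total 12.0 g).
Take 1 serving of sweet potato: spends $0.50, +5.0 g fiber (running total 17.0 g).
Take 2.424 servings of kale: spends $3.03, +12.1 g fiber (running total 29.1 g).
Filling greedily by fiber-per-dollar is optimal for one linear limit, giving 29.1 g.

29.1 g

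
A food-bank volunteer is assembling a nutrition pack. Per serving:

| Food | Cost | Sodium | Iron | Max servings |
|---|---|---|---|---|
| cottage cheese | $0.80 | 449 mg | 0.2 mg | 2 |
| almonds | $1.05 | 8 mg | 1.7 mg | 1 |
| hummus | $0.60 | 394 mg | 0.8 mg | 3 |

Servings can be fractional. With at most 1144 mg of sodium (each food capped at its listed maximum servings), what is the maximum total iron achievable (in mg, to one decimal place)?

4.0 mg

Iron per mg sodium: almonds 0.2125, hummus 0.00203, cottage cheese 0.0004454.
Take 1 serving of almonds: uses 8 mg sodium, +1.7 mg iron (running total 1.7 mg).
Take 2.883 servings of hummus: uses 1136 mg sodium, +2.3 mg iron (running total 4.0 mg).
Greedy by best ratio exhausts the sodium allowance optimally: 4.0 mg.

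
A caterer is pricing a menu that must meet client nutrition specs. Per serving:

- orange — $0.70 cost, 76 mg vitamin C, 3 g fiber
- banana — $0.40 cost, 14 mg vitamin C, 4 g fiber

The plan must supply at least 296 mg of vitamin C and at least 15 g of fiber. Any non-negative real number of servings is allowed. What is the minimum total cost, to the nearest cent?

$2.99

The cheapest plan sits at a corner of the feasible region — with two constraints it uses at most two foods.
orange only: max(296/76, 15/3) = 5 servings → $3.50.
banana only: max(296/14, 15/4) = 21.14 servings → $8.46.
orange + banana with both tight: 3.718 servings and 0.9618 servings → $2.99.
Cheapest feasible corner: $2.99.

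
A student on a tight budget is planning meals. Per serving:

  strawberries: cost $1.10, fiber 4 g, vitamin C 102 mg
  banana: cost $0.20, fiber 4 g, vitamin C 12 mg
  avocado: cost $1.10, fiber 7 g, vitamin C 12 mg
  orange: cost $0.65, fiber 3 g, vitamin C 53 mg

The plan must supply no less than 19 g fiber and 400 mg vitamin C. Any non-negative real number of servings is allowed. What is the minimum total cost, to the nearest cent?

At the optimum either one food covers both requirements or two foods hit both targets exactly; no other combination can be cheaper.
strawberries only: max(19/4, 400/102) = 4.75 servings → $5.22.
banana only: max(19/4, 400/12) = 33.33 servings → $6.67.
avocado only: max(19/7, 400/12) = 33.33 servings → $36.67.
orange only: max(19/3, 400/53) = 7.547 servings → $4.91.
strawberries + banana with both tight: 3.811 servings and 0.9389 servings → $4.38.
strawberries + avocado with both tight: 3.862 servings and 0.5075 servings → $4.81.
strawberries + orange with both tight: 2.053 servings and 3.596 servings → $4.60.
banana + avocado: intersection lies outside the first quadrant.
banana + orange: the both-tight solution has a negative serving — not a feasible corner.
avocado + orange with both targets exact would need a negative amount; discard.
Cheapest feasible corner: $4.38.

$4.38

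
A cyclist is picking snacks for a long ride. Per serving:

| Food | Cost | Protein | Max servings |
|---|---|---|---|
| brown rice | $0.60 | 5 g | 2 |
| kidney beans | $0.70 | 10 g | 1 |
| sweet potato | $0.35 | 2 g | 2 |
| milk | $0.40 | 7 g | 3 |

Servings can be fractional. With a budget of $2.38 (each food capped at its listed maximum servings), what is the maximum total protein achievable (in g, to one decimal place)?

35.0 g

Protein per dollar: milk 17.5, kidney beans 14.29, brown rice 8.333, sweet potato 5.714.
Take 3 servings of milk: spends $1.20, +21.0 g protein (running total 21.0 g).
Take 1 serving of kidney beans: spends $0.70, +10.0 g protein (running total 31.0 g).
Take 0.8 servings of brown rice: spends $0.48, +4.0 g protein (running total 35.0 g).
Greedy by best ratio exhausts the cost allowance optimally: 35.0 g.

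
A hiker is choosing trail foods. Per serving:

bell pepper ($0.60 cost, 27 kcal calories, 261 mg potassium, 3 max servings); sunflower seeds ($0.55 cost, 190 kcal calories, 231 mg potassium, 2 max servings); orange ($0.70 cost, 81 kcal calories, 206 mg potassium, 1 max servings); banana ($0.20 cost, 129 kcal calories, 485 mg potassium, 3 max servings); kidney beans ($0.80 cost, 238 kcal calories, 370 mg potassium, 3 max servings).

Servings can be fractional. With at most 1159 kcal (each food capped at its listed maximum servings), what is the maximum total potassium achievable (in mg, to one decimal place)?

Potassium per kcal: bell pepper 9.667, banana 3.76, orange 2.543, kidney beans 1.555, sunflower seeds 1.216.
Take 3 servings of bell pepper: uses 81 kcal, +783.0 mg potassium (running total 783.0 mg).
Take 3 servings of banana: uses 387 kcal, +1455.0 mg potassium (running total 2238.0 mg).
Take 1 serving of orange: uses 81 kcal, +206.0 mg potassium (running total 2444.0 mg).
Take 2.563 servings of kidney beans: uses 610 kcal, +948.3 mg potassium (running total 3392.3 mg).
Greedy by best ratio exhausts the calories allowance optimally: 3392.3 mg.

3392.3 mg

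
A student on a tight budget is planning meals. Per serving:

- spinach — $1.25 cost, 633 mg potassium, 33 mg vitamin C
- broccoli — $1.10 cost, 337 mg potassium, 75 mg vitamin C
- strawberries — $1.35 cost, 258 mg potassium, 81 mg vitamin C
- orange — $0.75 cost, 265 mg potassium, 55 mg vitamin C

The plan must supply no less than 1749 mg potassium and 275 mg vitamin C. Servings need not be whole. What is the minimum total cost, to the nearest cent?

A basic optimal solution has at most two foods positive. Try each food alone and each pair with both targets met exactly.
spinach only: max(1749/633, 275/33) = 8.333 servings → $10.42.
broccoli only: max(1749/337, 275/75) = 5.19 servings → $5.71.
strawberries only: max(1749/258, 275/81) = 6.779 servings → $9.15.
orange only: max(1749/265, 275/55) = 6.6 servings → $4.95.
spinach + broccoli with both tight: 1.059 servings and 3.201 servings → $4.84.
spinach + strawberries with both tight: 1.654 servings and 2.721 servings → $5.74.
spinach + orange with both tight: 0.8945 servings and 4.463 servings → $4.47.
broccoli + strawberries: the both-tight solution has a negative serving — not a feasible corner.
broccoli + orange: the both-tight solution has a negative serving — not a feasible corner.
strawberries + orange: intersection lies outside the first quadrant.
So the least-cost plan costs $4.47.

$4.47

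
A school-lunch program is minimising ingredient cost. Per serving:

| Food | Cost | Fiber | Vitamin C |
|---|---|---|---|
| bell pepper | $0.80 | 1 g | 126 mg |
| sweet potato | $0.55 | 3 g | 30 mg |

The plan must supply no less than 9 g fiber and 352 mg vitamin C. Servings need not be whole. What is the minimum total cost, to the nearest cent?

$3.04

With two linear requirements the optimum uses one or two foods; enumerate the corners.
bell pepper only: max(9/1, 352/126) = 9 servings → $7.20.
sweet potato only: max(9/3, 352/30) = 11.73 servings → $6.45.
bell pepper + sweet potato with both tight: 2.259 servings and 2.247 servings → $3.04.
So the least-cost plan costs $3.04.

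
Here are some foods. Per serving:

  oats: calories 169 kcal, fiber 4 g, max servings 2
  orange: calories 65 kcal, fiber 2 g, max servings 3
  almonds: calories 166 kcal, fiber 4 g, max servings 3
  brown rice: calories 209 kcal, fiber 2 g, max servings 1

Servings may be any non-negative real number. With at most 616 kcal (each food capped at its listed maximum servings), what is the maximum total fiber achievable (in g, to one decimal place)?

Fiber per kcal: orange 0.03077, almonds 0.0241, oats 0.02367, brown rice 0.009569.
Take 3 servings of orange: uses 195 kcal, +6.0 g fiber (running total 6.0 g).
Take 2.536 servings of almonds: uses 421 kcal, +10.1 g fiber (running total 16.1 g).
Filling greedily by fiber-per-kcal is optimal for one linear limit, giving 16.1 g.

16.1 g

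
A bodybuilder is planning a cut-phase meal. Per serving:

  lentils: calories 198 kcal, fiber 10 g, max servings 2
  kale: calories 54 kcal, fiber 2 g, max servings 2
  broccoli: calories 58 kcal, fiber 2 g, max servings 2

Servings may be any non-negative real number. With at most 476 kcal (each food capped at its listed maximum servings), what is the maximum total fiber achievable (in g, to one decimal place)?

Fiber per kcal: lentils 0.05051, kale 0.03704, broccoli 0.03448.
Take 2 servings of lentils: uses 396 kcal, +20.0 g fiber (running total 20.0 g).
Take 1.481 servings of kale: uses 80 kcal, +3.0 g fiber (running total 23.0 g).
Greedy by best ratio exhausts the calories allowance optimally: 23.0 g.

23.0 g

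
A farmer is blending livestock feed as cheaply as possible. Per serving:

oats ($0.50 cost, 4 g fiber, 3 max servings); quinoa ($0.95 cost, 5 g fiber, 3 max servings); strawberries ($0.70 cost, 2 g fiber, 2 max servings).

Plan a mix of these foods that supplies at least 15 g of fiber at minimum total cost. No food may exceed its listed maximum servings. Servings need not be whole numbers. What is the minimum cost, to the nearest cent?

Cost per g of fiber: oats $0.1250, quinoa $0.1900, strawberries $0.3500.
Take 3 servings of oats: +12.0 g fiber for $1.50 (total $1.50, still need 3.0 g).
Take 0.6 servings of quinoa: +3.0 g fiber for $0.57 (total $2.07, still need 0.0 g).
Greedy by cheapest-per-g is optimal for a single linear constraint, so the minimum cost is $2.07.

$2.07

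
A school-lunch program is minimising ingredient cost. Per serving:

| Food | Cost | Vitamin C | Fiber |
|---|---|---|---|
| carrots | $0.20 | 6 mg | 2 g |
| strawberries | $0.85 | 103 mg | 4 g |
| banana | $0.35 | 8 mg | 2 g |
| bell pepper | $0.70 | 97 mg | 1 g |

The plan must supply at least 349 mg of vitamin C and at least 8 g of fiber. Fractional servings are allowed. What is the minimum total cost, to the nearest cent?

Check every corner: each single food scaled to meet both minima, and each pair solved so both constraints bind.
carrots only: max(349/6, 8/2) = 58.17 servings → $11.63.
strawberries only: max(349/103, 8/4) = 3.388 servings → $2.88.
banana only: max(349/8, 8/2) = 43.62 servings → $15.27.
bell pepper only: max(349/97, 8/1) = 8 servings → $5.60.
carrots + strawberries with both targets exact would need a negative amount; discard.
carrots + banana: intersection lies outside the first quadrant.
carrots + bell pepper with both tight: 2.271 servings and 3.457 servings → $2.87.
strawberries + banana: intersection lies outside the first quadrant.
strawberries + bell pepper with both tight: 1.498 servings and 2.007 servings → $2.68.
banana + bell pepper with both tight: 2.296 servings and 3.409 servings → $3.19.
The minimum over all feasible corners is $2.68.

$2.68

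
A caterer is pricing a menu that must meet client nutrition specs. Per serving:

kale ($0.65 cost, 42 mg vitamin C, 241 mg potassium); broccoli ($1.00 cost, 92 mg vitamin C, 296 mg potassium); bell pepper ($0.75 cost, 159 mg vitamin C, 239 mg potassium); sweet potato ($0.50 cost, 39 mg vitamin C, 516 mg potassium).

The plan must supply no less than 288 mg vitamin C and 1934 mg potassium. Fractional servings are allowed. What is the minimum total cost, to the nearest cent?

$2.40

Minimising a linear cost over {vitamin C ≥ 288, potassium ≥ 1934, servings ≥ 0} — the optimum is at a vertex, using one or two foods.
kale only: max(288/42, 1934/241) = 8.025 servings → $5.22.
broccoli only: max(288/92, 1934/296) = 6.534 servings → $6.53.
bell pepper only: max(288/159, 1934/239) = 8.092 servings → $6.07.
sweet potato only: max(288/39, 1934/516) = 7.385 servings → $3.69.
kale + broccoli: the both-tight solution has a negative serving — not a feasible corner.
kale + bell pepper: intersection lies outside the first quadrant.
kale + sweet potato with both tight: 5.963 servings and 0.9631 servings → $4.36.
broccoli + bell pepper: the both-tight solution has a negative serving — not a feasible corner.
broccoli + sweet potato with both tight: 2.037 servings and 2.58 servings → $3.33.
bell pepper + sweet potato with both tight: 1.006 servings and 3.282 servings → $2.40.
The minimum over all feasible corners is $2.40.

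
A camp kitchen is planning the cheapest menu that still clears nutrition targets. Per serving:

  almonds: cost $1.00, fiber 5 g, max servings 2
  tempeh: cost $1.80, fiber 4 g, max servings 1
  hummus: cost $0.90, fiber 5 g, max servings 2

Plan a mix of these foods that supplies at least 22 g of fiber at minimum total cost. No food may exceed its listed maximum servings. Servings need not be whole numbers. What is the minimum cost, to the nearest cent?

$4.70

Cost per g of fiber: hummus $0.1800, almonds $0.2000, tempeh $0.4500.
Take 2 servings of hummus: +10.0 g fiber for $1.80 (total $1.80, still need 12.0 g).
Take 2 servings of almonds: +10.0 g fiber for $2.00 (total $3.80, still need 2.0 g).
Take 0.5 servings of tempeh: +2.0 g fiber for $0.90 (total $4.70, still need 0.0 g).
Greedy by cheapest-per-g is optimal for a single linear constraint, so the minimum cost is $4.70.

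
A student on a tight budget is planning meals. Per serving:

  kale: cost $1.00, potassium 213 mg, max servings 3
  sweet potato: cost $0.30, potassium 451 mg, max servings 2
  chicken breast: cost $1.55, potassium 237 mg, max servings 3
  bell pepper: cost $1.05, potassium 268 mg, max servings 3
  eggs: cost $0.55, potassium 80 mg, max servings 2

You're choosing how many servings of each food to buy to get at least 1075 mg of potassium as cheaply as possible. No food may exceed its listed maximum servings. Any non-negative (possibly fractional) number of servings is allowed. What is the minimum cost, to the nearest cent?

Cost per mg of potassium: sweet potato $0.0007, bell pepper $0.0039, kale $0.0047, chicken breast $0.0065, eggs $0.0069.
Take 2 servings of sweet potato: +902.0 mg potassium for $0.60 (total $0.60, still need 173.0 mg).
Take 0.6455 servings of bell pepper: +173.0 mg potassium for $0.68 (total $1.28, still need 0.0 mg).
Filling from the cheapest source first is optimal under one linear minimum: $1.28.

$1.28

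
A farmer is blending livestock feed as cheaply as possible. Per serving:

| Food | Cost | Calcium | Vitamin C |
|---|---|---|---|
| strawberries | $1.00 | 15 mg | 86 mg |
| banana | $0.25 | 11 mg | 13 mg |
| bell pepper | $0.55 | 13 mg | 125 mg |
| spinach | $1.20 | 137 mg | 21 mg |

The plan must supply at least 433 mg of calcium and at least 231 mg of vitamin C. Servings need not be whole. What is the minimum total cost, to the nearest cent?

$4.38

strawberries only: max(433/15, 231/86) = 28.87 servings → $28.87.
banana only: max(433/11, 231/13) = 39.36 servings → $9.84.
bell pepper only: max(433/13, 231/125) = 33.31 servings → $18.32.
spinach only: max(433/137, 231/21) = 11 servings → $13.20.
strawberries + banana: the both-tight solution has a negative serving — not a feasible corner.
strawberries + bell pepper: the both-tight solution has a negative serving — not a feasible corner.
strawberries + spinach with both tight: 1.967 servings and 2.945 servings → $5.50.
banana + bell pepper with both targets exact would need a negative amount; discard.
banana + spinach with both tight: 14.55 servings and 1.992 servings → $6.03.
bell pepper + spinach with both tight: 1.338 servings and 3.034 servings → $4.38.
The minimum over all feasible corners is $4.38.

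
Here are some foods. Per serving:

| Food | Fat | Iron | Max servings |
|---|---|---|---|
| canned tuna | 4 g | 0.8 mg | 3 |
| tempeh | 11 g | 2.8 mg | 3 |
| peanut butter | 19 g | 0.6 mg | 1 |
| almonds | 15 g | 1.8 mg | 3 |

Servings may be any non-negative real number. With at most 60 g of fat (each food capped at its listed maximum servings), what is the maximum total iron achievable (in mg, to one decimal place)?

Iron per g fat: tempeh 0.2545, canned tuna 0.2, almonds 0.12, peanut butter 0.03158.
Take 3 servings of tempeh: uses 33 g fat, +8.4 mg iron (running total 8.4 mg).
Take 3 servings of canned tuna: uses 12 g fat, +2.4 mg iron (running total 10.8 mg).
Take 1 serving of almonds: uses 15 g fat, +1.8 mg iron (running total 12.6 mg).
Greedy by best ratio exhausts the fat allowance optimally: 12.6 mg.

12.6 mg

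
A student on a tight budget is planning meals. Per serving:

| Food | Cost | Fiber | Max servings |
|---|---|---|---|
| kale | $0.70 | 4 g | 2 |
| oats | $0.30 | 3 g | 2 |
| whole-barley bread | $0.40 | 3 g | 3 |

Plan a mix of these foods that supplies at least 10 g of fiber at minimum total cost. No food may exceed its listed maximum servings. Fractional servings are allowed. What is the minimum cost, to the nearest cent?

$1.13

Cost per g of fiber: oats $0.1000, whole-barley bread $0.1333, kale $0.1750.
Take 2 servings of oats: +6.0 g fiber for $0.60 (total $0.60, still need 4.0 g).
Take 1.333 servings of whole-barley bread: +4.0 g fiber for $0.53 (total $1.13, still need 0.0 g).
Filling from the cheapest source first is optimal under one linear minimum: $1.13.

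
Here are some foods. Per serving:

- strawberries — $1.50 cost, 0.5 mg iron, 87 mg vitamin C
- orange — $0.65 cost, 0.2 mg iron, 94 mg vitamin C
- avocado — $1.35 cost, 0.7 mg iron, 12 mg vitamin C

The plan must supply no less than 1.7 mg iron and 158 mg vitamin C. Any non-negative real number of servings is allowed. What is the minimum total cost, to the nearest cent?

$3.65

With two linear requirements the optimum uses one or two foods; enumerate the corners.
strawberries only: max(1.7/0.5, 158/87) = 3.4 servings → $5.10.
orange only: max(1.7/0.2, 158/94) = 8.5 servings → $5.53.
avocado only: max(1.7/0.7, 158/12) = 13.17 servings → $17.77.
strawberries + orange with both targets exact would need a negative amount; discard.
strawberries + avocado with both tight: 1.643 servings and 1.255 servings → $4.16.
orange + avocado with both tight: 1.423 servings and 2.022 servings → $3.65.
So the least-cost plan costs $3.65.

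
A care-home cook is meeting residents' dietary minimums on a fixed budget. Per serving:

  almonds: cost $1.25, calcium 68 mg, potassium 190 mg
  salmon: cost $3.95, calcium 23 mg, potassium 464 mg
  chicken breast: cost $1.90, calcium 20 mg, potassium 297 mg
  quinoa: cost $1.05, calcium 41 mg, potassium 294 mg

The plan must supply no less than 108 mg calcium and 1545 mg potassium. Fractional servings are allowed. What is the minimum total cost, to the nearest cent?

$5.52

Check every corner: each single food scaled to meet both minima, and each pair solved so both constraints bind.
almonds only: max(108/68, 1545/190) = 8.132 servings → $10.16.
salmon only: max(108/23, 1545/464) = 4.696 servings → $18.55.
chicken breast only: max(108/20, 1545/297) = 5.4 servings → $10.26.
quinoa only: max(108/41, 1545/294) = 5.255 servings → $5.52.
almonds + salmon with both tight: 0.5363 servings and 3.11 servings → $12.96.
almonds + chicken breast with both tight: 0.07172 servings and 5.156 servings → $9.89.
almonds + quinoa: intersection lies outside the first quadrant.
salmon + chicken breast: intersection lies outside the first quadrant.
salmon + quinoa with both tight: 2.576 servings and 1.189 servings → $11.43.
chicken breast + quinoa with both tight: 5.017 servings and 0.1868 servings → $9.73.
So the least-cost plan costs $5.52.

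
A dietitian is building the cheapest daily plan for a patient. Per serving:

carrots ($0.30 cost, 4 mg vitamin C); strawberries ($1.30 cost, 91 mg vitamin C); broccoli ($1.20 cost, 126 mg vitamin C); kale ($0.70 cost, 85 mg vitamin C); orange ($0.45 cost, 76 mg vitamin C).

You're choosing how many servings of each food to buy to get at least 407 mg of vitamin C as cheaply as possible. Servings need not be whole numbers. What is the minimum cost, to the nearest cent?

$2.41

Cost per mg of vitamin C: orange $0.0059, kale $0.0082, broccoli $0.0095, strawberries $0.0143, carrots $0.0750.
With no serving limits, use only orange: 407 mg / 76 mg = 5.355 servings × $0.45 = $2.41.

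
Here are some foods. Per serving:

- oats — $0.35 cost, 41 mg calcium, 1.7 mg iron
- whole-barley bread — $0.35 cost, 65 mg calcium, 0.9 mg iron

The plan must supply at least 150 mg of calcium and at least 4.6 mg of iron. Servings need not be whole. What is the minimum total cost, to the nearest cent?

A basic optimal solution has at most two foods positive. Try each food alone and each pair with both targets met exactly.
oats only: max(150/41, 4.6/1.7) = 3.659 servings → $1.28.
whole-barley bread only: max(150/65, 4.6/0.9) = 5.111 servings → $1.79.
oats + whole-barley bread with both tight: 2.228 servings and 0.9022 servings → $1.10.
Cheapest feasible corner: $1.10.

$1.10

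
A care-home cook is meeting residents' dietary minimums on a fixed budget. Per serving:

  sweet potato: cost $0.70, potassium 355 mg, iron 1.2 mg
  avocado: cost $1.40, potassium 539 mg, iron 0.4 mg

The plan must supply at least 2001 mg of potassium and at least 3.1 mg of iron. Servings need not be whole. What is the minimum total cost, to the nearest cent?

$3.95

Check every corner: each single food scaled to meet both minima, and each pair solved so both constraints bind.
sweet potato only: max(2001/355, 3.1/1.2) = 5.637 servings → $3.95.
avocado only: max(2001/539, 3.1/0.4) = 7.75 servings → $10.85.
sweet potato + avocado with both tight: 1.724 servings and 2.577 servings → $4.81.
Cheapest feasible corner: $3.95.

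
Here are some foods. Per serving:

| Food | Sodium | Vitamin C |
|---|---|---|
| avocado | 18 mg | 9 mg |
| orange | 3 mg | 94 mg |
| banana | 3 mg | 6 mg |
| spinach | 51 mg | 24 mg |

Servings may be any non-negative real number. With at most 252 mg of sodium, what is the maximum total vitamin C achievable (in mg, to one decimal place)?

Vitamin C per mg sodium: orange 31.33, banana 2, avocado 0.5, spinach 0.4706.
With no serving limits, spend the whole sodium allowance on orange: 252 mg / 3 mg × 94 mg = 7896.0 mg.

7896.0 mg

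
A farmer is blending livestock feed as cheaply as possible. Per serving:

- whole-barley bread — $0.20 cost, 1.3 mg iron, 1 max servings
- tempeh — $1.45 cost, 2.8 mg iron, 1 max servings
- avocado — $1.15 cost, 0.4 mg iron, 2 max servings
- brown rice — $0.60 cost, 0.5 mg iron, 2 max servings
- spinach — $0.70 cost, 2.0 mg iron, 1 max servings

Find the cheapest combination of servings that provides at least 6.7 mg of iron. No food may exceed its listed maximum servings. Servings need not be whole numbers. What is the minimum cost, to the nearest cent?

Cost per mg of iron: whole-barley bread $0.1538, spinach $0.3500, tempeh $0.5179, brown rice $1.2000, avocado $2.8750.
Take 1 serving of whole-barley bread: +1.3 mg iron for $0.20 (total $0.20, still need 5.4 mg).
Take 1 serving of spinach: +2.0 mg iron for $0.70 (total $0.90, still need 3.4 mg).
Take 1 serving of tempeh: +2.8 mg iron for $1.45 (total $2.35, still need 0.6 mg).
Take 1.2 servings of brown rice: +0.6 mg iron for $0.72 (total $3.07, still need 0.0 mg).
Filling from the cheapest source first is optimal under one linear minimum: $3.07.

$3.07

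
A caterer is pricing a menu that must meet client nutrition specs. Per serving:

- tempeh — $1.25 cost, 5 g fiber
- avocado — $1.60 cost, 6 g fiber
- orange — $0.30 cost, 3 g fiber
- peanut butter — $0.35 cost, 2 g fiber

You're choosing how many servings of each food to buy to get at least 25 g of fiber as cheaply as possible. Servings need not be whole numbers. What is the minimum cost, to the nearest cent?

Cost per g of fiber: orange $0.1000, peanut butter $0.1750, tempeh $0.2500, avocado $0.2667.
With no serving limits, use only orange: 25 g / 3 g = 8.333 servings × $0.30 = $2.50.

$2.50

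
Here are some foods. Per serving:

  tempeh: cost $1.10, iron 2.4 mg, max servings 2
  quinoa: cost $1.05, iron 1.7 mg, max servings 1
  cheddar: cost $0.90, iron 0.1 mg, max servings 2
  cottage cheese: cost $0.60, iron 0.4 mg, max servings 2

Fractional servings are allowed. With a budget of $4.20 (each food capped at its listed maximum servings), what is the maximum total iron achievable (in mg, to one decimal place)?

Iron per dollar: tempeh 2.182, quinoa 1.619, cottage cheese 0.6667, cheddar 0.1111.
Take 2 servings of tempeh: spends $2.20, +4.8 mg iron (running total 4.8 mg).
Take 1 serving of quinoa: spends $1.05, +1.7 mg iron (running total 6.5 mg).
Take 1.583 servings of cottage cheese: spends $0.95, +0.6 mg iron (running total 7.1 mg).
Filling greedily by iron-per-dollar is optimal for one linear limit, giving 7.1 mg.

7.1 mg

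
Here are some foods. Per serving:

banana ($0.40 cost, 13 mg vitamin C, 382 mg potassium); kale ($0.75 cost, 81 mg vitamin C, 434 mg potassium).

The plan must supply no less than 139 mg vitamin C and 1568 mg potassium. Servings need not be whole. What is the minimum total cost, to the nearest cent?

For a min-cost LP with two ≥-constraints, a basic feasible solution has at most two positive variables.
banana only: max(139/13, 1568/382) = 10.69 servings → $4.28.
kale only: max(139/81, 1568/434) = 3.613 servings → $2.71.
banana + kale with both tight: 2.636 servings and 1.293 servings → $2.02.
Cheapest feasible corner: $2.02.

$2.02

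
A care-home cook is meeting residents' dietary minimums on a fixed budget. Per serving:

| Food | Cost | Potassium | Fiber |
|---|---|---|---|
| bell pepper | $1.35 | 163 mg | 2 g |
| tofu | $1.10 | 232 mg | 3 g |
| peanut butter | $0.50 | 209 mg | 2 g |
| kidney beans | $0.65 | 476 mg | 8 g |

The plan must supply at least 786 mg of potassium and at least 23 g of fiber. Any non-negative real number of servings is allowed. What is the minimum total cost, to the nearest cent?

Minimising a linear cost over {potassium ≥ 786, fiber ≥ 23, servings ≥ 0} — the optimum is at a vertex, using one or two foods.
bell pepper only: max(786/163, 23/2) = 11.5 servings → $15.53.
tofu only: max(786/232, 23/3) = 7.667 servings → $8.43.
peanut butter only: max(786/209, 23/2) = 11.5 servings → $5.75.
kidney beans only: max(786/476, 23/8) = 2.875 servings → $1.87.
bell pepper + tofu: intersection lies outside the first quadrant.
bell pepper + peanut butter: the both-tight solution has a negative serving — not a feasible corner.
bell pepper + kidney beans with both targets exact would need a negative amount; discard.
tofu + peanut butter with both targets exact would need a negative amount; discard.
tofu + kidney beans with both targets exact would need a negative amount; discard.
peanut butter + kidney beans: intersection lies outside the first quadrant.
Cheapest feasible corner: $1.87.

$1.87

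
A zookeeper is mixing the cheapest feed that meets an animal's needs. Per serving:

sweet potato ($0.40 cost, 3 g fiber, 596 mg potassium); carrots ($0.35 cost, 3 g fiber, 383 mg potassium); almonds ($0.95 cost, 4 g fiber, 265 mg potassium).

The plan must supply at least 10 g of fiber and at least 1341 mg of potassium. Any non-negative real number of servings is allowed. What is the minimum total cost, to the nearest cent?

$1.18

sweet potato only: max(10/3, 1341/596) = 3.333 servings → $1.33.
carrots only: max(10/3, 1341/383) = 3.501 servings → $1.23.
almonds only: max(10/4, 1341/265) = 5.06 servings → $4.81.
sweet potato + carrots with both tight: 0.302 servings and 3.031 servings → $1.18.
sweet potato + almonds with both tight: 1.708 servings and 1.219 servings → $1.84.
carrots + almonds: intersection lies outside the first quadrant.
The minimum over all feasible corners is $1.18.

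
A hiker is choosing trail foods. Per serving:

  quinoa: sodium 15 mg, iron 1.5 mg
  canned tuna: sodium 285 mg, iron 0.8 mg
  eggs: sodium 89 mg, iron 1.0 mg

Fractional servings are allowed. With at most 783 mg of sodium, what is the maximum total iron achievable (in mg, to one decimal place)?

78.3 mg

Iron per mg sodium: quinoa 0.1, eggs 0.01124, canned tuna 0.002807.
With no serving limits, spend the whole sodium allowance on quinoa: 783 mg / 15 mg × 1.5 mg = 78.3 mg.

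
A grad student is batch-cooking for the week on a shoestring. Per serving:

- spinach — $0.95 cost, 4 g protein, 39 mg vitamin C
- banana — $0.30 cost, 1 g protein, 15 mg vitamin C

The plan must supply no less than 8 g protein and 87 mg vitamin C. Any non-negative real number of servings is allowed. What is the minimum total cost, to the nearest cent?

$2.01

An LP optimum is at a vertex; with two nutrient constraints at most two foods are used. Check each candidate.
spinach only: max(8/4, 87/39) = 2.231 servings → $2.12.
banana only: max(8/1, 87/15) = 8 servings → $2.40.
spinach + banana with both tight: 1.571 servings and 1.714 servings → $2.01.
So the least-cost plan costs $2.01.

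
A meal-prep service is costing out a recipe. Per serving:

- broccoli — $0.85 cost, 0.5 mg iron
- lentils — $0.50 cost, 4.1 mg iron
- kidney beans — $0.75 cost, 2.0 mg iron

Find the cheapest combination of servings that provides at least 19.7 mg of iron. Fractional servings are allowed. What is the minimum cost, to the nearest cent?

Cost per mg of iron: lentils $0.1220, kidney beans $0.3750, broccoli $1.7000.
With no serving limits, use only lentils: 19.7 mg / 4.1 mg = 4.805 servings × $0.50 = $2.40.

$2.40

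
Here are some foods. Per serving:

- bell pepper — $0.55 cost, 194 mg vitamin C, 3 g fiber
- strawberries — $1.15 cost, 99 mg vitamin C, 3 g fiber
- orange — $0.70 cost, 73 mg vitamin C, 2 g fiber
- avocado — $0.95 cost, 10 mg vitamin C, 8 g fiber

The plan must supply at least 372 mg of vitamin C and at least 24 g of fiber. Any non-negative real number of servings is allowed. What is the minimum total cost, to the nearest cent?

$3.20

Two binding constraints pin down two serving amounts, so the optimal mix uses at most two foods. The candidates are each food alone (scaled to the tighter of vitamin C/fiber) and each pair with both constraints tight.
bell pepper only: max(372/194, 24/3) = 8 servings → $4.40.
strawberries only: max(372/99, 24/3) = 8 servings → $9.20.
orange only: max(372/73, 24/2) = 12 servings → $8.40.
avocado only: max(372/10, 24/8) = 37.2 servings → $35.34.
bell pepper + strawberries: the both-tight solution has a negative serving — not a feasible corner.
bell pepper + orange: intersection lies outside the first quadrant.
bell pepper + avocado with both tight: 1.798 servings and 2.326 servings → $3.20.
strawberries + orange: the both-tight solution has a negative serving — not a feasible corner.
strawberries + avocado with both tight: 3.591 servings and 1.654 servings → $5.70.
orange + avocado with both tight: 4.851 servings and 1.787 servings → $5.09.
So the least-cost plan costs $3.20.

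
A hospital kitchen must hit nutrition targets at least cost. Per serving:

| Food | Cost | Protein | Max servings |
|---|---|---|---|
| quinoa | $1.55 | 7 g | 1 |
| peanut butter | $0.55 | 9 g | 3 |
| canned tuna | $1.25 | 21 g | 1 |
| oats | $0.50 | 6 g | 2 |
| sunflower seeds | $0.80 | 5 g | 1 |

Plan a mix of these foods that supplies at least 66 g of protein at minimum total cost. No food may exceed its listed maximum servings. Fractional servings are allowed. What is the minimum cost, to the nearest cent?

$4.92

Cost per g of protein: canned tuna $0.0595, peanut butter $0.0611, oats $0.0833, sunflower seeds $0.1600, quinoa $0.2214.
Take 1 serving of canned tuna: +21.0 g protein for $1.25 (total $1.25, still need 45.0 g).
Take 3 servings of peanut butter: +27.0 g protein for $1.65 (total $2.90, still need 18.0 g).
Take 2 servings of oats: +12.0 g protein for $1.00 (total $3.90, still need 6.0 g).
Take 1 serving of sunflower seeds: +5.0 g protein for $0.80 (total $4.70, still need 1.0 g).
Take 0.1429 servings of quinoa: +1.0 g protein for $0.22 (total $4.92, still need 0.0 g).
Filling from the cheapest source first is optimal under one linear minimum: $4.92.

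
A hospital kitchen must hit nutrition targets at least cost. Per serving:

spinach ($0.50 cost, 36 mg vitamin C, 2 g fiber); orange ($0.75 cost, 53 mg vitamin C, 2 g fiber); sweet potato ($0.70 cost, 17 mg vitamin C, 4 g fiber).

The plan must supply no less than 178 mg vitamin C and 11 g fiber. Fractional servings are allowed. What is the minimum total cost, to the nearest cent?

With two linear requirements the optimum uses one or two foods; enumerate the corners.
spinach only: max(178/36, 11/2) = 5.5 servings → $2.75.
orange only: max(178/53, 11/2) = 5.5 servings → $4.12.
sweet potato only: max(178/17, 11/4) = 10.47 servings → $7.33.
spinach + orange: intersection lies outside the first quadrant.
spinach + sweet potato with both tight: 4.773 servings and 0.3636 servings → $2.64.
orange + sweet potato with both tight: 2.949 servings and 1.275 servings → $3.10.
Cheapest feasible corner: $2.64.

$2.64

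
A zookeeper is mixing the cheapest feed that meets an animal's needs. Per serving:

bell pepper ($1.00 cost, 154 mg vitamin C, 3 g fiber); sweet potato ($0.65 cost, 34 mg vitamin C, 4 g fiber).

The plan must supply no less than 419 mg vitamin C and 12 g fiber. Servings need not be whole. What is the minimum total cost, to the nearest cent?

$3.21

bell pepper only: max(419/154, 12/3) = 4 servings → $4.00.
sweet potato only: max(419/34, 12/4) = 12.32 servings → $8.01.
bell pepper + sweet potato with both tight: 2.467 servings and 1.15 servings → $3.21.
Cheapest feasible corner: $3.21.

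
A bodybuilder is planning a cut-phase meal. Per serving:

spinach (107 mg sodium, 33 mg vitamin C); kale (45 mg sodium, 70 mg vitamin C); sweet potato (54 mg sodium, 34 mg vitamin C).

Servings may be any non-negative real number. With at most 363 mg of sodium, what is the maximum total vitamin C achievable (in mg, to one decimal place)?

Vitamin C per mg sodium: kale 1.556, sweet potato 0.6296, spinach 0.3084.
With no serving limits, spend the whole sodium allowance on kale: 363 mg / 45 mg × 70 mg = 564.7 mg.

564.7 mg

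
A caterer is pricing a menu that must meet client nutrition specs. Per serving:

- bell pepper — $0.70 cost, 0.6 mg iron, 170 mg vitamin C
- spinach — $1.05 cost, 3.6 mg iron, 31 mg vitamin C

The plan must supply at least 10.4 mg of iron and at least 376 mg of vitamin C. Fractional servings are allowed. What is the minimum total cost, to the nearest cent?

This is a tiny linear program; its minimum lies at a vertex of the feasible set. List the vertices and price them.
bell pepper only: max(10.4/0.6, 376/170) = 17.33 servings → $12.13.
spinach only: max(10.4/3.6, 376/31) = 12.13 servings → $12.74.
bell pepper + spinach with both tight: 1.738 servings and 2.599 servings → $3.95.
Cheapest feasible corner: $3.95.

$3.95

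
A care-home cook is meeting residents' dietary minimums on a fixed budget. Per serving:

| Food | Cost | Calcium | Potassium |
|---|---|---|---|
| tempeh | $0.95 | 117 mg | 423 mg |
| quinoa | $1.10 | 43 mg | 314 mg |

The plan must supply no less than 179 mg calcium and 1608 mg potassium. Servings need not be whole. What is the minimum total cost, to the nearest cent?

With two linear requirements the optimum uses one or two foods; enumerate the corners.
tempeh only: max(179/117, 1608/423) = 3.801 servings → $3.61.
quinoa only: max(179/43, 1608/314) = 5.121 servings → $5.63.
tempeh + quinoa: the both-tight solution has a negative serving — not a feasible corner.
So the least-cost plan costs $3.61.

$3.61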